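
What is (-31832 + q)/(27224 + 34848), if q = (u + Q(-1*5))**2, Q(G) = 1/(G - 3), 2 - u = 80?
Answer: -1646623/3972608 ≈ -0.41449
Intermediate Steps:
u = -78 (u = 2 - 1*80 = 2 - 80 = -78)
Q(G) = 1/(-3 + G)
q = 390625/64 (q = (-78 + 1/(-3 - 1*5))**2 = (-78 + 1/(-3 - 5))**2 = (-78 + 1/(-8))**2 = (-78 - 1/8)**2 = (-625/8)**2 = 390625/64 ≈ 6103.5)
(-31832 + q)/(27224 + 34848) = (-31832 + 390625/64)/(27224 + 34848) = -1646623/64/62072 = -1646623/64*1/62072 = -1646623/3972608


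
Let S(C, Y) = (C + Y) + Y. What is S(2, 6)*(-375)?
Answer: -5250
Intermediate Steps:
S(C, Y) = C + 2*Y
S(2, 6)*(-375) = (2 + 2*6)*(-375) = (2 + 12)*(-375) = 14*(-375) = -5250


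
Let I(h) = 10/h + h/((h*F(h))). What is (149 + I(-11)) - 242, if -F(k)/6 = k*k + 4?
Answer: -774761/8250 ≈ -93.910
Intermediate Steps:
F(k) = -24 - 6*k² (F(k) = -6*(k*k + 4) = -6*(k² + 4) = -6*(4 + k²) = -24 - 6*k²)
I(h) = 1/(-24 - 6*h²) + 10/h (I(h) = 10/h + h/((h*(-24 - 6*h²))) = 10/h + h*(1/(h*(-24 - 6*h²))) = 10/h + 1/(-24 - 6*h²) = 1/(-24 - 6*h²) + 10/h)
(149 + I(-11)) - 242 = (149 + (⅙)*(240 - 1*(-11) + 60*(-11)²)/(-11*(4 + (-11)²))) - 242 = (149 + (⅙)*(-1/11)*(240 + 11 + 60*121)/(4 + 121)) - 242 = (149 + (⅙)*(-1/11)*(240 + 11 + 7260)/125) - 242 = (149 + (⅙)*(-1/11)*(1/125)*7511) - 242 = (149 - 7511/8250) - 242 = 1221739/8250 - 242 = -774761/8250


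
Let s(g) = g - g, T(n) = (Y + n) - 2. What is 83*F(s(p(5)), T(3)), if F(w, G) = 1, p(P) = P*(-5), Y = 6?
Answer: 83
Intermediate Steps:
p(P) = -5*P
T(n) = 4 + n (T(n) = (6 + n) - 2 = 4 + n)
s(g) = 0
83*F(s(p(5)), T(3)) = 83*1 = 83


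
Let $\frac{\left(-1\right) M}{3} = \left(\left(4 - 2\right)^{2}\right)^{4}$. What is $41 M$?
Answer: $-31488$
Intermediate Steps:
$M = -768$ ($M = - 3 \left(\left(4 - 2\right)^{2}\right)^{4} = - 3 \left(2^{2}\right)^{4} = - 3 \cdot 4^{4} = \left(-3\right) 256 = -768$)
$41 M = 41 \left(-768\right) = -31488$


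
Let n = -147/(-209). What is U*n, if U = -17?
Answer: -2499/209 ≈ -11.957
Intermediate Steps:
n = 147/209 (n = -147*(-1/209) = 147/209 ≈ 0.70335)
U*n = -17*147/209 = -2499/209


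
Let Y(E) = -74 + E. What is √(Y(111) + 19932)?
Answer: √19969 ≈ 141.31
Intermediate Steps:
√(Y(111) + 19932) = √((-74 + 111) + 19932) = √(37 + 19932) = √19969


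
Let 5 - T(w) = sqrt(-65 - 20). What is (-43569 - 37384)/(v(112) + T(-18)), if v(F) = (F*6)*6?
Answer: -326807261/16297454 - 80953*I*sqrt(85)/16297454 ≈ -20.053 - 0.045796*I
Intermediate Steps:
T(w) = 5 - I*sqrt(85) (T(w) = 5 - sqrt(-65 - 20) = 5 - sqrt(-85) = 5 - I*sqrt(85))
v(F) = 36*F (v(F) = (6*F)*6 = 36*F)
(-43569 - 37384)/(v(112) + T(-18)) = (-43569 - 37384)/(36*112 + (5 - I*sqrt(85))) = -80953/(4032 + (5 - I*sqrt(85))) = -80953/(4037 - I*sqrt(85))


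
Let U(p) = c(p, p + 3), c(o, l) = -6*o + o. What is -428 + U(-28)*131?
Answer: 17912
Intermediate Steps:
c(o, l) = -5*o
U(p) = -5*p
-428 + U(-28)*131 = -428 - 5*(-28)*131 = -428 + 140*131 = -428 + 18340 = 17912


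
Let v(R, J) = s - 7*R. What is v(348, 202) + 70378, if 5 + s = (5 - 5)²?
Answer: 67937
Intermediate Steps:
s = -5 (s = -5 + (5 - 5)² = -5 + 0² = -5 + 0 = -5)
v(R, J) = -5 - 7*R
v(348, 202) + 70378 = (-5 - 7*348) + 70378 = (-5 - 2436) + 70378 = -2441 + 70378 = 67937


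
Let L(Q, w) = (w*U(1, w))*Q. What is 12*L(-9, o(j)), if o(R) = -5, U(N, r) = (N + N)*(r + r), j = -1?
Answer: -10800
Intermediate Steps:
U(N, r) = 4*N*r (U(N, r) = (2*N)*(2*r) = 4*N*r)
L(Q, w) = 4*Q*w**2 (L(Q, w) = (w*(4*1*w))*Q = (w*(4*w))*Q = (4*w**2)*Q = 4*Q*w**2)
12*L(-9, o(j)) = 12*(4*(-9)*(-5)**2) = 12*(4*(-9)*25) = 12*(-900) = -10800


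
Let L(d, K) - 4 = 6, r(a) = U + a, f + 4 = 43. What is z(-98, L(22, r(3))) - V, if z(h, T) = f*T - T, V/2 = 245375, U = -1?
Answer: -490370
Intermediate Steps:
f = 39 (f = -4 + 43 = 39)
r(a) = -1 + a
L(d, K) = 10 (L(d, K) = 4 + 6 = 10)
V = 490750 (V = 2*245375 = 490750)
z(h, T) = 38*T (z(h, T) = 39*T - T = 38*T)
z(-98, L(22, r(3))) - V = 38*10 - 1*490750 = 380 - 490750 = -490370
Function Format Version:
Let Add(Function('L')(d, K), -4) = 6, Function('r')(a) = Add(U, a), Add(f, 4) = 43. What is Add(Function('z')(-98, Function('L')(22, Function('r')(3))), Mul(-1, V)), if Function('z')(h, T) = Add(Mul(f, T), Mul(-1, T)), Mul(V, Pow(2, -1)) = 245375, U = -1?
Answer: -490370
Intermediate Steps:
f = 39 (f = Add(-4, 43) = 39)
Function('r')(a) = Add(-1, a)
Function('L')(d, K) = 10 (Function('L')(d, K) = Add(4, 6) = 10)
V = 490750 (V = Mul(2, 245375) = 490750)
Function('z')(h, T) = Mul(38, T) (Function('z')(h, T) = Add(Mul(39, T), Mul(-1, T)) = Mul(38, T))
Add(Function('z')(-98, Function('L')(22, Function('r')(3))), Mul(-1, V)) = Add(Mul(38, 10), Mul(-1, 490750)) = Add(380, -490750) = -490370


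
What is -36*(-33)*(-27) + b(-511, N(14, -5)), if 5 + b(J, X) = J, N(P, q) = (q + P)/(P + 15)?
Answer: -32592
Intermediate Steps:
N(P, q) = (P + q)/(15 + P)
b(J, X) = -5 + J
-36*(-33)*(-27) + b(-511, N(14, -5)) = -36*(-33)*(-27) + (-5 - 511) = 1188*(-27) - 516 = -32076 - 516 = -32592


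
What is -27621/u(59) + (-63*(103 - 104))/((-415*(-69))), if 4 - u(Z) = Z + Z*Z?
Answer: 263716701/33751120 ≈ 7.8136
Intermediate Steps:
u(Z) = 4 - Z - Z² (u(Z) = 4 - (Z + Z*Z) = 4 - (Z + Z²) = 4 + (-Z - Z²) = 4 - Z - Z²)
-27621/u(59) + (-63*(103 - 104))/((-415*(-69))) = -27621/(4 - 1*59 - 1*59²) + (-63*(103 - 104))/((-415*(-69))) = -27621/(4 - 59 - 1*3481) - 63*(-1)/28635 = -27621/(4 - 59 - 3481) + 63*(1/28635) = -27621/(-3536) + 21/9545 = -27621*(-1/3536) + 21/9545 = 27621/3536 + 21/9545 = 263716701/33751120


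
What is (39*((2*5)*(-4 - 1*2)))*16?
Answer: -37440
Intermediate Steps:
(39*((2*5)*(-4 - 1*2)))*16 = (39*(10*(-4 - 2)))*16 = (39*(10*(-6)))*16 = (39*(-60))*16 = -2340*16 = -37440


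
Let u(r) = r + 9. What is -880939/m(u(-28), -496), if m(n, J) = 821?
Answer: -880939/821 ≈ -1073.0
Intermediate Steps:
u(r) = 9 + r
-880939/m(u(-28), -496) = -880939/821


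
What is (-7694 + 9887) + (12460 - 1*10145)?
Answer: 4508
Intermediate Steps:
(-7694 + 9887) + (12460 - 1*10145) = 2193 + (12460 - 10145) = 2193 + 2315 = 4508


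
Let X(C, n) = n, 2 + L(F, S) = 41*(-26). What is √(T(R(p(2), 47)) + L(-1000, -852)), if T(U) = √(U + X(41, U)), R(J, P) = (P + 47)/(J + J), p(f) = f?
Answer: √(-1068 + √47) ≈ 32.575*I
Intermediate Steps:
L(F, S) = -1068 (L(F, S) = -2 + 41*(-26) = -2 - 1066 = -1068)
R(J, P) = (47 + P)/(2*J) (R(J, P) = (47 + P)/((2*J)) = (47 + P)*(1/(2*J)) = (47 + P)/(2*J))
T(U) = √2*√U (T(U) = √(U + U) = √(2*U) = √2*√U)
√(T(R(p(2), 47)) + L(-1000, -852)) = √(√2*√((½)*(47 + 47)/2) - 1068) = √(√2*√((½)*(½)*94) - 1068) = √(√2*√(47/2) - 1068) = √(√2*(√94/2) - 1068) = √(√47 - 1068) = √(-1068 + √47)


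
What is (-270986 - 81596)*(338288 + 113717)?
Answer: -159368826910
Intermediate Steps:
(-270986 - 81596)*(338288 + 113717) = -352582*452005 = -159368826910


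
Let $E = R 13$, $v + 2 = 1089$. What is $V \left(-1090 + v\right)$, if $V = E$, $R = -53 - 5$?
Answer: $2262$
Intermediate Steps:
$R = -58$
$v = 1087$ ($v = -2 + 1089 = 1087$)
$E = -754$ ($E = \left(-58\right) 13 = -754$)
$V = -754$
$V \left(-1090 + v\right) = - 754 \left(-1090 + 1087\right) = \left(-754\right) \left(-3\right) = 2262$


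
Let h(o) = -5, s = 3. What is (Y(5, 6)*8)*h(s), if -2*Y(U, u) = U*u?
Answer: 600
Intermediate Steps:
Y(U, u) = -U*u/2
(Y(5, 6)*8)*h(s) = (-½*5*6*8)*(-5) = -15*8*(-5) = -120*(-5) = 600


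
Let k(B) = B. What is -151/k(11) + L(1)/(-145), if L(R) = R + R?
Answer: -21917/1595 ≈ -13.741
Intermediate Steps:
L(R) = 2*R
-151/k(11) + L(1)/(-145) = -151/11 + (2*1)/(-145) = -151*1/11 + 2*(-1/145) = -151/11 - 2/145 = -21917/1595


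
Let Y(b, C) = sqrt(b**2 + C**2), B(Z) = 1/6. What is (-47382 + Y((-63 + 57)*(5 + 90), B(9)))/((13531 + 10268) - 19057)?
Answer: -23691/2371 + sqrt(11696401)/28452 ≈ -9.8718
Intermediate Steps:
B(Z) = 1/6
Y(b, C) = sqrt(C**2 + b**2)
(-47382 + Y((-63 + 57)*(5 + 90), B(9)))/((13531 + 10268) - 19057) = (-47382 + sqrt((1/6)**2 + ((-63 + 57)*(5 + 90))**2))/((13531 + 10268) - 19057) = (-47382 + sqrt(1/36 + (-6*95)**2))/(23799 - 19057) = (-47382 + sqrt(1/36 + (-570)**2))/4742 = (-47382 + sqrt(1/36 + 324900))*(1/4742) = (-47382 + sqrt(11696401/36))*(1/4742) = (-47382 + sqrt(11696401)/6)*(1/4742) = -23691/2371 + sqrt(11696401)/28452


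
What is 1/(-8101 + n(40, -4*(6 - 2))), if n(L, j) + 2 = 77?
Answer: -1/8026 ≈ -0.00012460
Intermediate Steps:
n(L, j) = 75 (n(L, j) = -2 + 77 = 75)
1/(-8101 + n(40, -4*(6 - 2))) = 1/(-8101 + 75) = 1/(-8026) = -1/8026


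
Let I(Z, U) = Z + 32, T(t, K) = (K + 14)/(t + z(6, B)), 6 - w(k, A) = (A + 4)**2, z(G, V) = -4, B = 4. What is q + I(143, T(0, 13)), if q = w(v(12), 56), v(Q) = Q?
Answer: -3419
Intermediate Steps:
w(k, A) = 6 - (4 + A)**2 (w(k, A) = 6 - (A + 4)**2 = 6 - (4 + A)**2)
q = -3594 (q = 6 - (4 + 56)**2 = 6 - 1*60**2 = 6 - 1*3600 = 6 - 3600 = -3594)
T(t, K) = (14 + K)/(-4 + t) (T(t, K) = (K + 14)/(t - 4) = (14 + K)/(-4 + t))
I(Z, U) = 32 + Z
q + I(143, T(0, 13)) = -3594 + (32 + 143) = -3594 + 175 = -3419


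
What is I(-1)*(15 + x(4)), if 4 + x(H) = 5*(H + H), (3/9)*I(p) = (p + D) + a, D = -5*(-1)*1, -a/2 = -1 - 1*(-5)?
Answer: -612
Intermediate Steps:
a = -8 (a = -2*(-1 - 1*(-5)) = -2*(-1 + 5) = -2*4 = -8)
D = 5 (D = 5*1 = 5)
I(p) = -9 + 3*p (I(p) = 3*((p + 5) - 8) = 3*((5 + p) - 8) = 3*(-3 + p) = -9 + 3*p)
x(H) = -4 + 10*H (x(H) = -4 + 5*(H + H) = -4 + 5*(2*H) = -4 + 10*H)
I(-1)*(15 + x(4)) = (-9 + 3*(-1))*(15 + (-4 + 10*4)) = (-9 - 3)*(15 + (-4 + 40)) = -12*(15 + 36) = -12*51 = -612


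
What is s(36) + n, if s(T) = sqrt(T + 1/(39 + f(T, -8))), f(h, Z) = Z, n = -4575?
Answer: -4575 + sqrt(34627)/31 ≈ -4569.0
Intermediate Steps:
s(T) = sqrt(1/31 + T) (s(T) = sqrt(T + 1/(39 - 8)) = sqrt(T + 1/31) = sqrt(1/31 + T))
s(36) + n = sqrt(31 + 961*36)/31 - 4575 = sqrt(31 + 34596)/31 - 4575 = sqrt(34627)/31 - 4575 = -4575 + sqrt(34627)/31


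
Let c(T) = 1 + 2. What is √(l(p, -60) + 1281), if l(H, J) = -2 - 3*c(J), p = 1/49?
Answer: √1270 ≈ 35.637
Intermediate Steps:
p = 1/49 ≈ 0.020408
c(T) = 3
l(H, J) = -11 (l(H, J) = -2 - 3*3 = -2 - 9 = -11)
√(l(p, -60) + 1281) = √(-11 + 1281) = √1270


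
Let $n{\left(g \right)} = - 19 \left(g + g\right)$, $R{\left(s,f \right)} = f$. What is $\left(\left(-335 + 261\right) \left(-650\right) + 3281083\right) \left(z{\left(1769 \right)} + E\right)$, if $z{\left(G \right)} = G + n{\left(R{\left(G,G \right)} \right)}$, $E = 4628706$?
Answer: $15191904312299$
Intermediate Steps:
$n{\left(g \right)} = - 38 g$ ($n{\left(g \right)} = - 19 \cdot 2 g = - 38 g$)
$z{\left(G \right)} = - 37 G$ ($z{\left(G \right)} = G - 38 G = - 37 G$)
$\left(\left(-335 + 261\right) \left(-650\right) + 3281083\right) \left(z{\left(1769 \right)} + E\right) = \left(\left(-335 + 261\right) \left(-650\right) + 3281083\right) \left(\left(-37\right) 1769 + 4628706\right) = \left(\left(-74\right) \left(-650\right) + 3281083\right) \left(-65453 + 4628706\right) = \left(48100 + 3281083\right) 4563253 = 3329183 \cdot 4563253 = 15191904312299$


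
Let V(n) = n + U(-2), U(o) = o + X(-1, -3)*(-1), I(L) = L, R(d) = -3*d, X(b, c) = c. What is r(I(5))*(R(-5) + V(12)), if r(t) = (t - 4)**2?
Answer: 28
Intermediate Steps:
r(t) = (-4 + t)**2
U(o) = 3 + o (U(o) = o - 3*(-1) = o + 3 = 3 + o)
V(n) = 1 + n (V(n) = n + (3 - 2) = n + 1 = 1 + n)
r(I(5))*(R(-5) + V(12)) = (-4 + 5)**2*(-3*(-5) + (1 + 12)) = 1**2*(15 + 13) = 1*28 = 28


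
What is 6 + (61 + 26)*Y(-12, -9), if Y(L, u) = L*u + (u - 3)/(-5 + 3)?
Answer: 9924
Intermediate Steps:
Y(L, u) = 3/2 - u/2 + L*u (Y(L, u) = L*u + (-3 + u)/(-2) = L*u + (-3 + u)*(-½) = L*u + (3/2 - u/2) = 3/2 - u/2 + L*u)
6 + (61 + 26)*Y(-12, -9) = 6 + (61 + 26)*(3/2 - ½*(-9) - 12*(-9)) = 6 + 87*(3/2 + 9/2 + 108) = 6 + 87*114 = 6 + 9918 = 9924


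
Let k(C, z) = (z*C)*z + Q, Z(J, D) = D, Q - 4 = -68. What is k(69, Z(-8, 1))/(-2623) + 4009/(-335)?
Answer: -10517282/878705 ≈ -11.969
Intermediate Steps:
Q = -64 (Q = 4 - 68 = -64)
k(C, z) = -64 + C*z² (k(C, z) = (z*C)*z - 64 = (C*z)*z - 64 = C*z² - 64 = -64 + C*z²)
k(69, Z(-8, 1))/(-2623) + 4009/(-335) = (-64 + 69*1²)/(-2623) + 4009/(-335) = (-64 + 69*1)*(-1/2623) + 4009*(-1/335) = (-64 + 69)*(-1/2623) - 4009/335 = 5*(-1/2623) - 4009/335 = -5/2623 - 4009/335 = -10517282/878705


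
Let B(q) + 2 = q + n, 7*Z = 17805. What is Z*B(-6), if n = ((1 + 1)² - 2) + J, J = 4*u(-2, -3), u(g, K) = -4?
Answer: -391710/7 ≈ -55959.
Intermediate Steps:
Z = 17805/7 (Z = (⅐)*17805 = 17805/7 ≈ 2543.6)
J = -16 (J = 4*(-4) = -16)
n = -14 (n = ((1 + 1)² - 2) - 16 = (2² - 2) - 16 = (4 - 2) - 16 = 2 - 16 = -14)
B(q) = -16 + q (B(q) = -2 + (q - 14) = -2 + (-14 + q) = -16 + q)
Z*B(-6) = 17805*(-16 - 6)/7 = (17805/7)*(-22) = -391710/7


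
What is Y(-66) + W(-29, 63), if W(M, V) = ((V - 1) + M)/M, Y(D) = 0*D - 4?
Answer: -149/29 ≈ -5.1379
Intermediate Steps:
Y(D) = -4 (Y(D) = 0 - 4 = -4)
W(M, V) = (-1 + M + V)/M (W(M, V) = ((-1 + V) + M)/M = (-1 + M + V)/M)
Y(-66) + W(-29, 63) = -4 + (-1 - 29 + 63)/(-29) = -4 - 1/29*33 = -4 - 33/29 = -149/29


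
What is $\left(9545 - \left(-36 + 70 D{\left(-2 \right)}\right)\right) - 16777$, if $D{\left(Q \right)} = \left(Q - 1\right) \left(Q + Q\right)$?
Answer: $-8036$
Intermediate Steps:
$D{\left(Q \right)} = 2 Q \left(-1 + Q\right)$ ($D{\left(Q \right)} = \left(-1 + Q\right) 2 Q = 2 Q \left(-1 + Q\right)$)
$\left(9545 - \left(-36 + 70 D{\left(-2 \right)}\right)\right) - 16777 = \left(9545 + \left(36 - 70 \cdot 2 \left(-2\right) \left(-1 - 2\right)\right)\right) - 16777 = \left(9545 + \left(36 - 70 \cdot 2 \left(-2\right) \left(-3\right)\right)\right) - 16777 = \left(9545 + \left(36 - 840\right)\right) - 16777 = \left(9545 - 804\right) - 16777 = 8741 - 16777 = -8036$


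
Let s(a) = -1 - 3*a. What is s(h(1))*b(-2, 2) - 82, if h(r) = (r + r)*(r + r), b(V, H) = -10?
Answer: 48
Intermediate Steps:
h(r) = 4*r² (h(r) = (2*r)*(2*r) = 4*r²)
s(h(1))*b(-2, 2) - 82 = (-1 - 12*1²)*(-10) - 82 = (-1 - 12)*(-10) - 82 = -13*(-10) - 82 = 130 - 82 = 48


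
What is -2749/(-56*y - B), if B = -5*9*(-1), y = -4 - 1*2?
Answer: -2749/291 ≈ -9.4467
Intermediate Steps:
y = -6 (y = -4 - 2 = -6)
B = 45 (B = -45*(-1) = 45)
-2749/(-56*y - B) = -2749/(-56*(-6) - 1*45) = -2749/(336 - 45) = -2749/291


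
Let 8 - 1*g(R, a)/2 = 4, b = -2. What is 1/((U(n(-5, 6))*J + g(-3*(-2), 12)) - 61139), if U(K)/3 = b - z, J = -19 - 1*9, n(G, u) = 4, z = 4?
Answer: -1/60627 ≈ -1.6494e-5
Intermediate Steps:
g(R, a) = 8 (g(R, a) = 16 - 2*4 = 16 - 8 = 8)
J = -28 (J = -19 - 9 = -28)
U(K) = -18 (U(K) = 3*(-2 - 1*4) = 3*(-2 - 4) = 3*(-6) = -18)
1/((U(n(-5, 6))*J + g(-3*(-2), 12)) - 61139) = 1/((-18*(-28) + 8) - 61139) = 1/((504 + 8) - 61139) = 1/(512 - 61139) = 1/(-60627) = -1/60627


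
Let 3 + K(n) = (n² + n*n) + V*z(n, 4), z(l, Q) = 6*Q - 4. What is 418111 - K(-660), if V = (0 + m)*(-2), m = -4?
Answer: -453246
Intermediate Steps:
z(l, Q) = -4 + 6*Q
V = 8 (V = (0 - 4)*(-2) = -4*(-2) = 8)
K(n) = 157 + 2*n² (K(n) = -3 + ((n² + n*n) + 8*(-4 + 6*4)) = -3 + ((n² + n²) + 8*(-4 + 24)) = -3 + (2*n² + 8*20) = -3 + (2*n² + 160) = -3 + (160 + 2*n²) = 157 + 2*n²)
418111 - K(-660) = 418111 - (157 + 2*(-660)²) = 418111 - (157 + 2*435600) = 418111 - (157 + 871200) = 418111 - 1*871357 = 418111 - 871357 = -453246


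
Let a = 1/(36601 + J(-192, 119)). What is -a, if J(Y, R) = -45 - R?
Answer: -1/36437 ≈ -2.7445e-5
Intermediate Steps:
a = 1/36437 (a = 1/(36601 + (-45 - 1*119)) = 1/(36601 + (-45 - 119)) = 1/(36601 - 164) = 1/36437 ≈ 2.7445e-5)
-a = -1*1/36437 = -1/36437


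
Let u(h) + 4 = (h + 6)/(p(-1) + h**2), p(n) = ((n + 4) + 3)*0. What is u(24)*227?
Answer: -86033/96 ≈ -896.18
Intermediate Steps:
p(n) = 0 (p(n) = ((4 + n) + 3)*0 = (7 + n)*0 = 0)
u(h) = -4 + (6 + h)/h**2 (u(h) = -4 + (h + 6)/(0 + h**2) = -4 + (6 + h)/(h**2) = -4 + (6 + h)/h**2)
u(24)*227 = (-4 + 1/24 + 6/24**2)*227 = (-4 + 1/24 + 6*(1/576))*227 = (-4 + 1/24 + 1/96)*227 = -379/96*227 = -86033/96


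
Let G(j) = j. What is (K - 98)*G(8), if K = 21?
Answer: -616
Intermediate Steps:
(K - 98)*G(8) = (21 - 98)*8 = -77*8 = -616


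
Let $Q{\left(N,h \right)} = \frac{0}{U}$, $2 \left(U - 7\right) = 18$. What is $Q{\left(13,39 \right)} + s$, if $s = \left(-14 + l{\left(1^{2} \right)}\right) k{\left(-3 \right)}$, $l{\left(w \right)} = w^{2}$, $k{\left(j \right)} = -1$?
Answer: $13$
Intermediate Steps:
$U = 16$ ($U = 7 + \frac{1}{2} \cdot 18 = 7 + 9 = 16$)
$Q{\left(N,h \right)} = 0$ ($Q{\left(N,h \right)} = \frac{0}{16} = 0 \cdot \frac{1}{16} = 0$)
$s = 13$ ($s = \left(-14 + \left(1^{2}\right)^{2}\right) \left(-1\right) = \left(-14 + 1^{2}\right) \left(-1\right) = \left(-14 + 1\right) \left(-1\right) = \left(-13\right) \left(-1\right) = 13$)
$Q{\left(13,39 \right)} + s = 0 + 13 = 13$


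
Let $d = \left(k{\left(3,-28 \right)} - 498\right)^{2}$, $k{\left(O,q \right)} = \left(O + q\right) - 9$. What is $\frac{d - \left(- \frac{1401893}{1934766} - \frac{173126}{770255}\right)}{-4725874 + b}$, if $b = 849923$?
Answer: $- \frac{421781662538229151}{5776187083442998830} \approx -0.073021$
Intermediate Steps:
$k{\left(O,q \right)} = -9 + O + q$
$d = 283024$ ($d = \left(\left(-9 + 3 - 28\right) - 498\right)^{2} = \left(-34 - 498\right)^{2} = \left(-532\right)^{2} = 283024$)
$\frac{d - \left(- \frac{1401893}{1934766} - \frac{173126}{770255}\right)}{-4725874 + b} = \frac{283024 - \left(- \frac{1401893}{1934766} - \frac{173126}{770255}\right)}{-4725874 + 849923} = \frac{283024 - - \frac{1414773391231}{1490263185330}}{-3875951} = \left(283024 + \left(\frac{173126}{770255} + \frac{1401893}{1934766}\right)\right) \left(- \frac{1}{3875951}\right) = \left(283024 + \frac{1414773391231}{1490263185330}\right) \left(- \frac{1}{3875951}\right) = \frac{421781662538229151}{1490263185330} \left(- \frac{1}{3875951}\right) = - \frac{421781662538229151}{5776187083442998830}$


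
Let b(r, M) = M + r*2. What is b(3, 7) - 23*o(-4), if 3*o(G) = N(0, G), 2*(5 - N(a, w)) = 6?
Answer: -7/3 ≈ -2.3333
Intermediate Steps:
N(a, w) = 2 (N(a, w) = 5 - 1/2*6 = 5 - 3 = 2)
b(r, M) = M + 2*r
o(G) = 2/3 (o(G) = (1/3)*2 = 2/3)
b(3, 7) - 23*o(-4) = (7 + 2*3) - 23*2/3 = (7 + 6) - 46/3 = 13 - 46/3 = -7/3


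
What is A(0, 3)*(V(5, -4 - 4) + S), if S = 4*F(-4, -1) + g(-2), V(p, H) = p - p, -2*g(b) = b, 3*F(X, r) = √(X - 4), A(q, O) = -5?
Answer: -5 - 40*I*√2/3 ≈ -5.0 - 18.856*I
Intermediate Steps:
F(X, r) = √(-4 + X)/3 (F(X, r) = √(X - 4)/3 = √(-4 + X)/3)
g(b) = -b/2
V(p, H) = 0
S = 1 + 8*I*√2/3 (S = 4*(√(-4 - 4)/3) - ½*(-2) = 4*(√(-8)/3) + 1 = 4*((2*I*√2)/3) + 1 = 4*(2*I*√2/3) + 1 = 8*I*√2/3 + 1 = 1 + 8*I*√2/3 ≈ 1.0 + 3.7712*I)
A(0, 3)*(V(5, -4 - 4) + S) = -5*(0 + (1 + 8*I*√2/3)) = -5*(1 + 8*I*√2/3) = -5 - 40*I*√2/3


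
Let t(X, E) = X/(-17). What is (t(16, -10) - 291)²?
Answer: 24631369/289 ≈ 85230.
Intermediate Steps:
t(X, E) = -X/17 (t(X, E) = X*(-1/17) = -X/17)
(t(16, -10) - 291)² = (-1/17*16 - 291)² = (-16/17 - 291)² = (-4963/17)² = 24631369/289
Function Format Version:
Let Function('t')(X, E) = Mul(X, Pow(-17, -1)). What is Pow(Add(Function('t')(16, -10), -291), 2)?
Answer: Rational(24631369, 289) ≈ 85230.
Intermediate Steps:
Function('t')(X, E) = Mul(Rational(-1, 17), X) (Function('t')(X, E) = Mul(X, Rational(-1, 17)) = Mul(Rational(-1, 17), X))
Pow(Add(Function('t')(16, -10), -291), 2) = Pow(Add(Mul(Rational(-1, 17), 16), -291), 2) = Pow(Add(Rational(-16, 17), -291), 2) = Pow(Rational(-4963, 17), 2) = Rational(24631369, 289)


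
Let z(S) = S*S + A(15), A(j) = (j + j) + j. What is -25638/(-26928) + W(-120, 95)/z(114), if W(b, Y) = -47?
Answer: 18504419/19509336 ≈ 0.94849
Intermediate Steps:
A(j) = 3*j (A(j) = 2*j + j = 3*j)
z(S) = 45 + S² (z(S) = S*S + 3*15 = S² + 45 = 45 + S²)
-25638/(-26928) + W(-120, 95)/z(114) = -25638/(-26928) - 47/(45 + 114²) = -25638*(-1/26928) - 47/(45 + 12996) = 4273/4488 - 47/13041 = 18504419/19509336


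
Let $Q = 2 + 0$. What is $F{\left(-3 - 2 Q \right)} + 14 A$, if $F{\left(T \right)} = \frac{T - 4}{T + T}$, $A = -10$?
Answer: $- \frac{1949}{14} \approx -139.21$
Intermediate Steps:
$Q = 2$
$F{\left(T \right)} = \frac{-4 + T}{2 T}$
$F{\left(-3 - 2 Q \right)} + 14 A = \frac{-4 - 7}{2 \left(-3 - 4\right)} + 14 \left(-10\right) = \frac{-4 - 7}{2 \left(-3 - 4\right)} - 140 = \frac{-4 - 7}{2 \left(-7\right)} - 140 = \frac{1}{2} \left(- \frac{1}{7}\right) \left(-11\right) - 140 = \frac{11}{14} - 140 = - \frac{1949}{14}$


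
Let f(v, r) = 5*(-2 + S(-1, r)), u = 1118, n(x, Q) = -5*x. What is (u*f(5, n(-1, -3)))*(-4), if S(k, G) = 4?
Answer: -44720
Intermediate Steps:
f(v, r) = 10 (f(v, r) = 5*(-2 + 4) = 5*2 = 10)
(u*f(5, n(-1, -3)))*(-4) = (1118*10)*(-4) = 11180*(-4) = -44720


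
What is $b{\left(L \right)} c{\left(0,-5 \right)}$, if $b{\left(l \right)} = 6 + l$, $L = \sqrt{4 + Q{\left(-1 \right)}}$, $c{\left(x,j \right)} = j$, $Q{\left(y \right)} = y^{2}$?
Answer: $-30 - 5 \sqrt{5} \approx -41.18$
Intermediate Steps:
$L = \sqrt{5}$ ($L = \sqrt{4 + \left(-1\right)^{2}} = \sqrt{4 + 1} = \sqrt{5} \approx 2.2361$)
$b{\left(L \right)} c{\left(0,-5 \right)} = \left(6 + \sqrt{5}\right) \left(-5\right) = -30 - 5 \sqrt{5}$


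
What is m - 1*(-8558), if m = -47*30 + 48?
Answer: 7196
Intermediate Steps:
m = -1362 (m = -1410 + 48 = -1362)
m - 1*(-8558) = -1362 - 1*(-8558) = -1362 + 8558 = 7196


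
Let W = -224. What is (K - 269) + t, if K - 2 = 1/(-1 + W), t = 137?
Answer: -29251/225 ≈ -130.00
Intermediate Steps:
K = 449/225 (K = 2 + 1/(-1 - 224) = 2 + 1/(-225) = 2 - 1/225 = 449/225 ≈ 1.9956)
(K - 269) + t = (449/225 - 269) + 137 = -60076/225 + 137 = -29251/225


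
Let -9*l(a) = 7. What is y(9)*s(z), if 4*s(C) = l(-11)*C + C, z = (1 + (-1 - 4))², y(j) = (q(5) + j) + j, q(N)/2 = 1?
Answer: 160/9 ≈ 17.778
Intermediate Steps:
l(a) = -7/9 (l(a) = -⅑*7 = -7/9)
q(N) = 2 (q(N) = 2*1 = 2)
y(j) = 2 + 2*j (y(j) = (2 + j) + j = 2 + 2*j)
z = 16 (z = (1 - 5)² = (-4)² = 16)
s(C) = C/18 (s(C) = (-7*C/9 + C)/4 = (2*C/9)/4 = C/18)
y(9)*s(z) = (2 + 2*9)*((1/18)*16) = (2 + 18)*(8/9) = 20*(8/9) = 160/9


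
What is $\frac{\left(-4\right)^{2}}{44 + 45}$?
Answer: $\frac{16}{89} \approx 0.17978$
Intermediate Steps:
$\frac{\left(-4\right)^{2}}{44 + 45} = \frac{1}{89} \cdot 16 = \frac{16}{89}$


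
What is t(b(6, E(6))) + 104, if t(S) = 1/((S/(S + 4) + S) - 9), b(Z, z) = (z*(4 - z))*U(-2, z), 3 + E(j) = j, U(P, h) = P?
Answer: 1247/12 ≈ 103.92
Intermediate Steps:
E(j) = -3 + j
b(Z, z) = -2*z*(4 - z) (b(Z, z) = (z*(4 - z))*(-2) = -2*z*(4 - z))
t(S) = 1/(-9 + S + S/(4 + S)) (t(S) = 1/((S/(4 + S) + S) - 9) = 1/((S + S/(4 + S)) - 9) = 1/(-9 + S + S/(4 + S)))
t(b(6, E(6))) + 104 = (4 + 2*(-3 + 6)*(-4 + (-3 + 6)))/(-36 + (2*(-3 + 6)*(-4 + (-3 + 6)))² - 8*(-3 + 6)*(-4 + (-3 + 6))) + 104 = (4 + 2*3*(-4 + 3))/(-36 + (2*3*(-4 + 3))² - 8*3*(-4 + 3)) + 104 = (4 + 2*3*(-1))/(-36 + (2*3*(-1))² - 8*3*(-1)) + 104 = (4 - 6)/(-36 + (-6)² - 4*(-6)) + 104 = -2/(-36 + 36 + 24) + 104 = -2/24 + 104 = (1/24)*(-2) + 104 = -1/12 + 104 = 1247/12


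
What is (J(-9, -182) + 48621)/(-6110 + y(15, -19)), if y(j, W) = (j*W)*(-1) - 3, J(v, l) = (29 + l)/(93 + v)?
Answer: -1361337/163184 ≈ -8.3423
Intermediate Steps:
J(v, l) = (29 + l)/(93 + v)
y(j, W) = -3 - W*j (y(j, W) = (W*j)*(-1) - 3 = -W*j - 3 = -3 - W*j)
(J(-9, -182) + 48621)/(-6110 + y(15, -19)) = ((29 - 182)/(93 - 9) + 48621)/(-6110 + (-3 - 1*(-19)*15)) = (-153/84 + 48621)/(-6110 + (-3 + 285)) = ((1/84)*(-153) + 48621)/(-6110 + 282) = (-51/28 + 48621)/(-5828) = (1361337/28)*(-1/5828) = -1361337/163184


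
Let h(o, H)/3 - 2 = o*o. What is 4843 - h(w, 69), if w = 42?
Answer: -455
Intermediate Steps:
h(o, H) = 6 + 3*o² (h(o, H) = 6 + 3*(o*o) = 6 + 3*o²)
4843 - h(w, 69) = 4843 - (6 + 3*42²) = 4843 - (6 + 3*1764) = 4843 - (6 + 5292) = 4843 - 1*5298 = 4843 - 5298 = -455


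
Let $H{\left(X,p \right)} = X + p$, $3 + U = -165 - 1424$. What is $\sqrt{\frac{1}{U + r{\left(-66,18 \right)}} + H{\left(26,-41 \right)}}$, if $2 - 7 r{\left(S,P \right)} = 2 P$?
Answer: $\frac{i \sqrt{23139426}}{1242} \approx 3.8731 i$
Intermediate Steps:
$r{\left(S,P \right)} = \frac{2}{7} - \frac{2 P}{7}$
$U = -1592$ ($U = -3 - 1589 = -1592$)
$\sqrt{\frac{1}{U + r{\left(-66,18 \right)}} + H{\left(26,-41 \right)}} = \sqrt{\frac{1}{-1592 + \left(\frac{2}{7} - \frac{36}{7}\right)} + \left(26 - 41\right)} = \sqrt{\frac{1}{-1592 + \left(\frac{2}{7} - \frac{36}{7}\right)} - 15} = \sqrt{\frac{1}{-1592 - \frac{34}{7}} - 15} = \sqrt{\frac{1}{- \frac{11178}{7}} - 15} = \sqrt{- \frac{7}{11178} - 15} = \sqrt{- \frac{167677}{11178}} = \frac{i \sqrt{23139426}}{1242}$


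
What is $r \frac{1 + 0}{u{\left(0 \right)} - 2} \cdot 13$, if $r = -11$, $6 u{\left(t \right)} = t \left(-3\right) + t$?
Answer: $\frac{143}{2} \approx 71.5$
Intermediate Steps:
$u{\left(t \right)} = - \frac{t}{3}$ ($u{\left(t \right)} = \frac{t \left(-3\right) + t}{6} = \frac{- 3 t + t}{6} = \frac{\left(-2\right) t}{6} = - \frac{t}{3}$)
$r \frac{1 + 0}{u{\left(0 \right)} - 2} \cdot 13 = - 11 \frac{1 + 0}{\left(- \frac{1}{3}\right) 0 - 2} \cdot 13 = - 11 \cdot 1 \frac{1}{0 - 2} \cdot 13 = - 11 \cdot 1 \frac{1}{-2} \cdot 13 = - 11 \cdot 1 \left(- \frac{1}{2}\right) 13 = \left(-11\right) \left(- \frac{1}{2}\right) 13 = \frac{11}{2} \cdot 13 = \frac{143}{2}$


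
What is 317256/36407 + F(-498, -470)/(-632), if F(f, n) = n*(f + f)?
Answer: -2105292381/2876153 ≈ -731.98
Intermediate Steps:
F(f, n) = 2*f*n (F(f, n) = n*(2*f) = 2*f*n)
317256/36407 + F(-498, -470)/(-632) = 317256/36407 + (2*(-498)*(-470))/(-632) = 317256*(1/36407) + 468120*(-1/632) = 317256/36407 - 58515/79 = -2105292381/2876153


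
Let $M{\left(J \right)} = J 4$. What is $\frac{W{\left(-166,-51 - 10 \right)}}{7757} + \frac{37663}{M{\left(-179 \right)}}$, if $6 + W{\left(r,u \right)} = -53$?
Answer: $- \frac{292194135}{5554012} \approx -52.61$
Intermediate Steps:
$W{\left(r,u \right)} = -59$ ($W{\left(r,u \right)} = -6 - 53 = -59$)
$M{\left(J \right)} = 4 J$
$\frac{W{\left(-166,-51 - 10 \right)}}{7757} + \frac{37663}{M{\left(-179 \right)}} = - \frac{59}{7757} + \frac{37663}{4 \left(-179\right)} = \left(-59\right) \frac{1}{7757} + \frac{37663}{-716} = - \frac{59}{7757} + 37663 \left(- \frac{1}{716}\right) = - \frac{59}{7757} - \frac{37663}{716} = - \frac{292194135}{5554012}$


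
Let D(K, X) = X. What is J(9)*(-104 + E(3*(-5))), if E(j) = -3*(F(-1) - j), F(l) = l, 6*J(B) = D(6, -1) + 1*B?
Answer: -584/3 ≈ -194.67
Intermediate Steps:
J(B) = -1/6 + B/6 (J(B) = (-1 + 1*B)/6 = (-1 + B)/6 = -1/6 + B/6)
E(j) = 3 + 3*j (E(j) = -3*(-1 - j) = 3 + 3*j)
J(9)*(-104 + E(3*(-5))) = (-1/6 + (1/6)*9)*(-104 + (3 + 3*(3*(-5)))) = (-1/6 + 3/2)*(-104 + (3 + 3*(-15))) = 4*(-104 + (3 - 45))/3 = 4*(-104 - 42)/3 = (4/3)*(-146) = -584/3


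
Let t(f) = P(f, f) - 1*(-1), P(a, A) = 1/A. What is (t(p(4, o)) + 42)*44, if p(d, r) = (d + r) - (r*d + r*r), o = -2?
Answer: 5698/3 ≈ 1899.3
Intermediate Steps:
p(d, r) = d + r - r² - d*r (p(d, r) = (d + r) - (d*r + r²) = (d + r) - (r² + d*r) = (d + r) + (-r² - d*r) = d + r - r² - d*r)
t(f) = 1 + 1/f (t(f) = 1/f - 1*(-1) = 1/f + 1 = 1 + 1/f)
(t(p(4, o)) + 42)*44 = ((1 + (4 - 2 - 1*(-2)² - 1*4*(-2)))/(4 - 2 - 1*(-2)² - 1*4*(-2)) + 42)*44 = ((1 + (4 - 2 - 1*4 + 8))/(4 - 2 - 1*4 + 8) + 42)*44 = ((1 + (4 - 2 - 4 + 8))/(4 - 2 - 4 + 8) + 42)*44 = ((1 + 6)/6 + 42)*44 = ((⅙)*7 + 42)*44 = (7/6 + 42)*44 = (259/6)*44 = 5698/3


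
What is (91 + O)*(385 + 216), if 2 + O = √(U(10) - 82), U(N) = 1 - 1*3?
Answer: 53489 + 1202*I*√21 ≈ 53489.0 + 5508.3*I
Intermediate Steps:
U(N) = -2 (U(N) = 1 - 3 = -2)
O = -2 + 2*I*√21 (O = -2 + √(-2 - 82) = -2 + √(-84) = -2 + 2*I*√21 ≈ -2.0 + 9.1651*I)
(91 + O)*(385 + 216) = (91 + (-2 + 2*I*√21))*(385 + 216) = (89 + 2*I*√21)*601 = 53489 + 1202*I*√21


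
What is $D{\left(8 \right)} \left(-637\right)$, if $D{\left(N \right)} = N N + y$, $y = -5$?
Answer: $-37583$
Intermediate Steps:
$D{\left(N \right)} = -5 + N^{2}$ ($D{\left(N \right)} = N N - 5 = N^{2} - 5 = -5 + N^{2}$)
$D{\left(8 \right)} \left(-637\right) = \left(-5 + 8^{2}\right) \left(-637\right) = \left(-5 + 64\right) \left(-637\right) = 59 \left(-637\right) = -37583$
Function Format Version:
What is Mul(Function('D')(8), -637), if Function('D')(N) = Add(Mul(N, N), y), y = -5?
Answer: -37583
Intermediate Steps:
Function('D')(N) = Add(-5, Pow(N, 2)) (Function('D')(N) = Add(Mul(N, N), -5) = Add(Pow(N, 2), -5) = Add(-5, Pow(N, 2)))
Mul(Function('D')(8), -637) = Mul(Add(-5, Pow(8, 2)), -637) = Mul(Add(-5, 64), -637) = Mul(59, -637) = -37583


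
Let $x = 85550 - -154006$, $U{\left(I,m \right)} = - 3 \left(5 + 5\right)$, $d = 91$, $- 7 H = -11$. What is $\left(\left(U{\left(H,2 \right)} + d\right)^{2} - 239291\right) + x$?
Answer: $3986$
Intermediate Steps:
$H = \frac{11}{7}$ ($H = \left(- \frac{1}{7}\right) \left(-11\right) = \frac{11}{7} \approx 1.5714$)
$U{\left(I,m \right)} = -30$ ($U{\left(I,m \right)} = \left(-3\right) 10 = -30$)
$x = 239556$ ($x = 85550 + 154006 = 239556$)
$\left(\left(U{\left(H,2 \right)} + d\right)^{2} - 239291\right) + x = \left(\left(-30 + 91\right)^{2} - 239291\right) + 239556 = \left(61^{2} - 239291\right) + 239556 = \left(3721 - 239291\right) + 239556 = -235570 + 239556 = 3986$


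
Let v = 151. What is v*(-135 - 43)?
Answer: -26878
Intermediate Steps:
v*(-135 - 43) = 151*(-135 - 43) = 151*(-178) = -26878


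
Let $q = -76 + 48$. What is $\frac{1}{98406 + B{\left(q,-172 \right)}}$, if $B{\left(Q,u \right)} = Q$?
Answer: $\frac{1}{98378} \approx 1.0165 \cdot 10^{-5}$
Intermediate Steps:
$q = -28$
$\frac{1}{98406 + B{\left(q,-172 \right)}} = \frac{1}{98406 - 28} = \frac{1}{98378}$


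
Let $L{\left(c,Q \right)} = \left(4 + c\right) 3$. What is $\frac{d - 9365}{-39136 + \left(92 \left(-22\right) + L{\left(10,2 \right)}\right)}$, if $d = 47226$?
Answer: $- \frac{37861}{41118} \approx -0.92079$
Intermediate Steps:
$L{\left(c,Q \right)} = 12 + 3 c$
$\frac{d - 9365}{-39136 + \left(92 \left(-22\right) + L{\left(10,2 \right)}\right)} = \frac{47226 - 9365}{-39136 + \left(92 \left(-22\right) + \left(12 + 3 \cdot 10\right)\right)} = \frac{37861}{-39136 + \left(-2024 + \left(12 + 30\right)\right)} = \frac{37861}{-39136 + \left(-2024 + 42\right)} = \frac{37861}{-39136 - 1982} = \frac{37861}{-41118} = 37861 \left(- \frac{1}{41118}\right) = - \frac{37861}{41118}$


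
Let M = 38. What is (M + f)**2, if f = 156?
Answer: 37636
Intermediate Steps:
(M + f)**2 = (38 + 156)**2 = 194**2 = 37636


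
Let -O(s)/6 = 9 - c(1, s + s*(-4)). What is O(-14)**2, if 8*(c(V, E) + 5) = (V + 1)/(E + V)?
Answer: 52142841/7396 ≈ 7050.1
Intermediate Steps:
c(V, E) = -5 + (1 + V)/(8*(E + V)) (c(V, E) = -5 + ((V + 1)/(E + V))/8 = -5 + ((1 + V)/(E + V))/8 = -5 + (1 + V)/(8*(E + V)))
O(s) = -54 + 3*(-38 + 120*s)/(4*(1 - 3*s)) (O(s) = -6*(9 - (1 - 40*(s + s*(-4)) - 39*1)/(8*((s + s*(-4)) + 1))) = -6*(9 - (1 - 40*(s - 4*s) - 39)/(8*((s - 4*s) + 1))) = -6*(9 - (1 - (-120)*s - 39)/(8*(-3*s + 1))) = -6*(9 - (1 + 120*s - 39)/(8*(1 - 3*s))) = -6*(9 - (-38 + 120*s)/(8*(1 - 3*s))) = -54 + 3*(-38 + 120*s)/(4*(1 - 3*s)))
O(-14)**2 = (3*(55 - 168*(-14))/(2*(-1 + 3*(-14))))**2 = (3*(55 + 2352)/(2*(-1 - 42)))**2 = ((3/2)*2407/(-43))**2 = ((3/2)*(-1/43)*2407)**2 = (-7221/86)**2 = 52142841/7396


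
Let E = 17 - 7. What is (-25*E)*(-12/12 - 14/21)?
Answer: 1250/3 ≈ 416.67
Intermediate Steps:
E = 10
(-25*E)*(-12/12 - 14/21) = (-25*10)*(-12/12 - 14/21) = -250*(-12*1/12 - 14*1/21) = -250*(-1 - ⅔) = -250*(-5/3) = 1250/3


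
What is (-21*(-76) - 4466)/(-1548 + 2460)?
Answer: -1435/456 ≈ -3.1469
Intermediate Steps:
(-21*(-76) - 4466)/(-1548 + 2460) = (1596 - 4466)/912 = -2870*1/912 = -1435/456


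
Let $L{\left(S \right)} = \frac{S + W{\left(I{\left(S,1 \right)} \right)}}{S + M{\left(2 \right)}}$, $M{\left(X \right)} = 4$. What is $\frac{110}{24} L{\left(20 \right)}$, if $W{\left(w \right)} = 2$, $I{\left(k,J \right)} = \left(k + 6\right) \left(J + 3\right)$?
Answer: $\frac{605}{144} \approx 4.2014$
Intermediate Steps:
$I{\left(k,J \right)} = \left(3 + J\right) \left(6 + k\right)$ ($I{\left(k,J \right)} = \left(6 + k\right) \left(3 + J\right) = \left(3 + J\right) \left(6 + k\right)$)
$L{\left(S \right)} = \frac{2 + S}{4 + S}$ ($L{\left(S \right)} = \frac{S + 2}{S + 4} = \frac{2 + S}{4 + S}$)
$\frac{110}{24} L{\left(20 \right)} = \frac{110}{24} \frac{2 + 20}{4 + 20} = 110 \cdot \frac{1}{24} \cdot \frac{1}{24} \cdot 22 = \frac{55 \cdot \frac{1}{24} \cdot 22}{12} = \frac{55}{12} \cdot \frac{11}{12} = \frac{605}{144}$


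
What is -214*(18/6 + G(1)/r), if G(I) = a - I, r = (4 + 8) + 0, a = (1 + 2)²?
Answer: -2354/3 ≈ -784.67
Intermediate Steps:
a = 9 (a = 3² = 9)
r = 12 (r = 12 + 0 = 12)
G(I) = 9 - I
-214*(18/6 + G(1)/r) = -214*(18/6 + (9 - 1*1)/12) = -214*(18*(⅙) + (9 - 1)*(1/12)) = -214*(3 + 8*(1/12)) = -214*(3 + ⅔) = -214*11/3 = -2354/3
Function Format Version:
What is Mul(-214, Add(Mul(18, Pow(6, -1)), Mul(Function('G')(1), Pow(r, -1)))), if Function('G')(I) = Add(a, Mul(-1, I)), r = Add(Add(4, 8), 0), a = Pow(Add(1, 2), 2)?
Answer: Rational(-2354, 3) ≈ -784.67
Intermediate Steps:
a = 9 (a = Pow(3, 2) = 9)
r = 12 (r = Add(12, 0) = 12)
Function('G')(I) = Add(9, Mul(-1, I))
Mul(-214, Add(Mul(18, Pow(6, -1)), Mul(Function('G')(1), Pow(r, -1)))) = Mul(-214, Add(Mul(18, Pow(6, -1)), Mul(Add(9, Mul(-1, 1)), Pow(12, -1)))) = Mul(-214, Add(Mul(18, Rational(1, 6)), Mul(Add(9, -1), Rational(1, 12)))) = Mul(-214, Add(3, Mul(8, Rational(1, 12)))) = Mul(-214, Add(3, Rational(2, 3))) = Mul(-214, Rational(11, 3)) = Rational(-2354, 3)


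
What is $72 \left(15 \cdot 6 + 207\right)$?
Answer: $21384$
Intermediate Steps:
$72 \left(15 \cdot 6 + 207\right) = 72 \left(90 + 207\right) = 72 \cdot 297 = 21384$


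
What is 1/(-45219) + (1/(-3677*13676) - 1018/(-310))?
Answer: 1157413466005087/352456378102140 ≈ 3.2838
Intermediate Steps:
1/(-45219) + (1/(-3677*13676) - 1018/(-310)) = -1/45219 + (-1/3677*1/13676 - 1018*(-1/310)) = -1/45219 + (-1/50286652 + 509/155) = -1/45219 + 25595905713/7794431060 = 1157413466005087/352456378102140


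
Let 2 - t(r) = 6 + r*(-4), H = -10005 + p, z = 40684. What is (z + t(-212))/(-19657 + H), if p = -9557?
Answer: -39832/39219 ≈ -1.0156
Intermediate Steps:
H = -19562 (H = -10005 - 9557 = -19562)
t(r) = -4 + 4*r (t(r) = 2 - (6 + r*(-4)) = 2 - (6 - 4*r) = 2 + (-6 + 4*r) = -4 + 4*r)
(z + t(-212))/(-19657 + H) = (40684 + (-4 + 4*(-212)))/(-19657 - 19562) = (40684 + (-4 - 848))/(-39219) = (40684 - 852)*(-1/39219) = 39832*(-1/39219) = -39832/39219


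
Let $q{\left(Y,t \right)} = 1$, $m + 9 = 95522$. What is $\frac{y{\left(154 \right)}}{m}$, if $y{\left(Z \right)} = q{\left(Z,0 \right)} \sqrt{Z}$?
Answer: $\frac{\sqrt{154}}{95513} \approx 0.00012993$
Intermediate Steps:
$m = 95513$ ($m = -9 + 95522 = 95513$)
$y{\left(Z \right)} = \sqrt{Z}$ ($y{\left(Z \right)} = 1 \sqrt{Z} = \sqrt{Z}$)
$\frac{y{\left(154 \right)}}{m} = \frac{\sqrt{154}}{95513}$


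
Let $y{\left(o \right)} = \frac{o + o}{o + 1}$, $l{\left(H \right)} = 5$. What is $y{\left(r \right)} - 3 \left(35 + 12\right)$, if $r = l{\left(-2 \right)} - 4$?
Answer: $-140$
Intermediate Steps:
$r = 1$ ($r = 5 - 4 = 1$)
$y{\left(o \right)} = \frac{2 o}{1 + o}$
$y{\left(r \right)} - 3 \left(35 + 12\right) = 2 \cdot 1 \frac{1}{1 + 1} - 3 \left(35 + 12\right) = 2 \cdot 1 \cdot \frac{1}{2} - 141 = 1 - 141 = -140$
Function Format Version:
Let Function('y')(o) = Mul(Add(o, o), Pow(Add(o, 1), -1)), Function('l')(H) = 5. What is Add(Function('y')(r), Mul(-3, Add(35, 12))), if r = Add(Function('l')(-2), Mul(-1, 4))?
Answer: -140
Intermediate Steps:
r = 1 (r = Add(5, Mul(-1, 4)) = Add(5, -4) = 1)
Function('y')(o) = Mul(2, o, Pow(Add(1, o), -1)) (Function('y')(o) = Mul(Mul(2, o), Pow(Add(1, o), -1)) = Mul(2, o, Pow(Add(1, o), -1)))
Add(Function('y')(r), Mul(-3, Add(35, 12))) = Add(Mul(2, 1, Pow(Add(1, 1), -1)), Mul(-3, Add(35, 12))) = Add(Mul(2, 1, Pow(2, -1)), Mul(-3, 47)) = Add(Mul(2, 1, Rational(1, 2)), -141) = Add(1, -141) = -140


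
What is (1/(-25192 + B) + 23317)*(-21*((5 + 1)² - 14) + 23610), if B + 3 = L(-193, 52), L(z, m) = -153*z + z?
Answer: 2235071297304/4141 ≈ 5.3974e+8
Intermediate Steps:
L(z, m) = -152*z
B = 29333 (B = -3 - 152*(-193) = -3 + 29336 = 29333)
(1/(-25192 + B) + 23317)*(-21*((5 + 1)² - 14) + 23610) = (1/(-25192 + 29333) + 23317)*(-21*((5 + 1)² - 14) + 23610) = (1/4141 + 23317)*(-21*(6² - 14) + 23610) = (1/4141 + 23317)*(-21*(36 - 14) + 23610) = 96555698*(-21*22 + 23610)/4141 = 96555698*(-462 + 23610)/4141 = (96555698/4141)*23148 = 2235071297304/4141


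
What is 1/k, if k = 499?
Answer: 1/499 ≈ 0.0020040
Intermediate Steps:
1/k = 1/499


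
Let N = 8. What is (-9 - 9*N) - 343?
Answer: -424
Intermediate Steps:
(-9 - 9*N) - 343 = (-9 - 9*8) - 343 = (-9 - 72) - 343 = -81 - 343 = -424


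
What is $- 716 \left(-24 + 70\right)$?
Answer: $-32936$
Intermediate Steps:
$- 716 \left(-24 + 70\right) = \left(-716\right) 46 = -32936$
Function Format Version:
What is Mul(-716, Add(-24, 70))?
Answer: -32936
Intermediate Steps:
Mul(-716, Add(-24, 70)) = Mul(-716, 46) = -32936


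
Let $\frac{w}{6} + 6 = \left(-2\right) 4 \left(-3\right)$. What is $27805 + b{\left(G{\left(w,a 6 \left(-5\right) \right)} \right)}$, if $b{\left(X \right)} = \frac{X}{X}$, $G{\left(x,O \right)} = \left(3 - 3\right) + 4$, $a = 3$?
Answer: $27806$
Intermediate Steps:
$w = 108$ ($w = -36 + 6 \left(-2\right) 4 \left(-3\right) = -36 + 6 \left(\left(-8\right) \left(-3\right)\right) = -36 + 6 \cdot 24 = -36 + 144 = 108$)
$G{\left(x,O \right)} = 4$ ($G{\left(x,O \right)} = 0 + 4 = 4$)
$b{\left(X \right)} = 1$
$27805 + b{\left(G{\left(w,a 6 \left(-5\right) \right)} \right)} = 27805 + 1 = 27806$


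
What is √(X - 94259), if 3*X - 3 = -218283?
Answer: I*√167019 ≈ 408.68*I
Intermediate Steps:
X = -72760 (X = 1 + (⅓)*(-218283) = 1 - 72761 = -72760)
√(X - 94259) = √(-72760 - 94259) = √(-167019) = I*√167019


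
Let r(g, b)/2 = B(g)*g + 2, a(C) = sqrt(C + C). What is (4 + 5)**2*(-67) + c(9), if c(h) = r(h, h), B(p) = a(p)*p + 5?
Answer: -5333 + 486*sqrt(2) ≈ -4645.7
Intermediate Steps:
a(C) = sqrt(2)*sqrt(C) (a(C) = sqrt(2*C) = sqrt(2)*sqrt(C))
B(p) = 5 + sqrt(2)*p**(3/2) (B(p) = (sqrt(2)*sqrt(p))*p + 5 = sqrt(2)*p**(3/2) + 5 = 5 + sqrt(2)*p**(3/2))
r(g, b) = 4 + 2*g*(5 + sqrt(2)*g**(3/2)) (r(g, b) = 2*((5 + sqrt(2)*g**(3/2))*g + 2) = 2*(g*(5 + sqrt(2)*g**(3/2)) + 2) = 2*(2 + g*(5 + sqrt(2)*g**(3/2))) = 4 + 2*g*(5 + sqrt(2)*g**(3/2)))
c(h) = 4 + 2*h*(5 + sqrt(2)*h**(3/2))
(4 + 5)**2*(-67) + c(9) = (4 + 5)**2*(-67) + (4 + 2*9*(5 + sqrt(2)*9**(3/2))) = 9**2*(-67) + (4 + 2*9*(5 + sqrt(2)*27)) = 81*(-67) + (4 + 2*9*(5 + 27*sqrt(2))) = -5427 + (4 + (90 + 486*sqrt(2))) = -5427 + (94 + 486*sqrt(2)) = -5333 + 486*sqrt(2)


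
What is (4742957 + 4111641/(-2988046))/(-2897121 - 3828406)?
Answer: -14172169580381/20096184050242 ≈ -0.70522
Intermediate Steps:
(4742957 + 4111641/(-2988046))/(-2897121 - 3828406) = (4742957 + 4111641*(-1/2988046))/(-6725527) = (4742957 - 4111641/2988046)*(-1/6725527) = (14172169580381/2988046)*(-1/6725527) = -14172169580381/20096184050242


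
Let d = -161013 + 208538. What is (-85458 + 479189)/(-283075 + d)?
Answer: -393731/235550 ≈ -1.6715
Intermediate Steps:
d = 47525
(-85458 + 479189)/(-283075 + d) = (-85458 + 479189)/(-283075 + 47525) = 393731/(-235550) = 393731*(-1/235550) = -393731/235550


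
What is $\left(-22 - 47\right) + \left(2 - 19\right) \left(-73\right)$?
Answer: $1172$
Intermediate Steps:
$\left(-22 - 47\right) + \left(2 - 19\right) \left(-73\right) = -69 + \left(2 - 19\right) \left(-73\right) = -69 - -1241 = -69 + 1241 = 1172$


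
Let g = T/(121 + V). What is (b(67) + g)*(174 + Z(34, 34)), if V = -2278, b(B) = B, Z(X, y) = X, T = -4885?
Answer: 31076032/2157 ≈ 14407.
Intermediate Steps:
g = 4885/2157 (g = -4885/(121 - 2278) = -4885/(-2157) = -4885*(-1/2157) = 4885/2157 ≈ 2.2647)
(b(67) + g)*(174 + Z(34, 34)) = (67 + 4885/2157)*(174 + 34) = (149404/2157)*208 = 31076032/2157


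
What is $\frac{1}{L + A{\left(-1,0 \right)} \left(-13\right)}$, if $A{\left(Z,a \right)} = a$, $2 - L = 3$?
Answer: $-1$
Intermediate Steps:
$L = -1$ ($L = 2 - 3 = -1$)
$\frac{1}{L + A{\left(-1,0 \right)} \left(-13\right)} = \frac{1}{-1 + 0 \left(-13\right)} = \frac{1}{-1 + 0} = \frac{1}{-1} = -1$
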